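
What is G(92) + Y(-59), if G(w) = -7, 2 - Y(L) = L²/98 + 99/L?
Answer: -224587/5782 ≈ -38.842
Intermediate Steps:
Y(L) = 2 - 99/L - L²/98 (Y(L) = 2 - (L²/98 + 99/L) = 2 - (99/L + L²/98) = 2 + (-99/L - L²/98) = 2 - 99/L - L²/98)
G(92) + Y(-59) = -7 + (2 - 99/(-59) - 1/98*(-59)²) = -7 + (2 - 99*(-1/59) - 1/98*3481) = -7 + (2 + 99/59 - 3481/98) = -7 - 184113/5782 = -224587/5782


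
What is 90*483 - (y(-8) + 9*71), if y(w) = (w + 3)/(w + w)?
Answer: 685291/16 ≈ 42831.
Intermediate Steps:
y(w) = (3 + w)/(2*w) (y(w) = (3 + w)/((2*w)) = (3 + w)*(1/(2*w)) = (3 + w)/(2*w))
90*483 - (y(-8) + 9*71) = 90*483 - ((½)*(3 - 8)/(-8) + 9*71) = 43470 - ((½)*(-⅛)*(-5) + 639) = 43470 - (5/16 + 639) = 43470 - 1*10229/16 = 43470 - 10229/16 = 685291/16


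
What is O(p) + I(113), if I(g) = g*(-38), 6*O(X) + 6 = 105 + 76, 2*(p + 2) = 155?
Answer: -25589/6 ≈ -4264.8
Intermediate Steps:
p = 151/2 (p = -2 + (½)*155 = -2 + 155/2 = 151/2 ≈ 75.500)
O(X) = 175/6 (O(X) = -1 + (105 + 76)/6 = -1 + (⅙)*181 = -1 + 181/6 = 175/6)
I(g) = -38*g
O(p) + I(113) = 175/6 - 38*113 = 175/6 - 4294 = -25589/6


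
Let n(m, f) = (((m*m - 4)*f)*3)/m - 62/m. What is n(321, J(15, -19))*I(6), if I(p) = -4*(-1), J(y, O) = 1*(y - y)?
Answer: -248/321 ≈ -0.77259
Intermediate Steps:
J(y, O) = 0 (J(y, O) = 1*0 = 0)
I(p) = 4
n(m, f) = -62/m + 3*f*(-4 + m²)/m (n(m, f) = (((m² - 4)*f)*3)/m - 62/m = (((-4 + m²)*f)*3)/m - 62/m = ((f*(-4 + m²))*3)/m - 62/m = (3*f*(-4 + m²))/m - 62/m = 3*f*(-4 + m²)/m - 62/m = -62/m + 3*f*(-4 + m²)/m)
n(321, J(15, -19))*I(6) = ((-62 - 12*0 + 3*0*321²)/321)*4 = ((-62 + 0 + 3*0*103041)/321)*4 = ((-62 + 0 + 0)/321)*4 = ((1/321)*(-62))*4 = -62/321*4 = -248/321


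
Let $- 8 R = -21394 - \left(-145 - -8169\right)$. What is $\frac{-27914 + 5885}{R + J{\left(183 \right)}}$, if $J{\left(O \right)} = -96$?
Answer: $- \frac{29372}{4775} \approx -6.1512$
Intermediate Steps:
$R = \frac{14709}{4}$ ($R = - \frac{-21394 - \left(-145 - -8169\right)}{8} = - \frac{-21394 - \left(-145 + 8169\right)}{8} = - \frac{-21394 - 8024}{8} = \left(- \frac{1}{8}\right) \left(-29418\right) = \frac{14709}{4} \approx 3677.3$)
$\frac{-27914 + 5885}{R + J{\left(183 \right)}} = \frac{-27914 + 5885}{\frac{14709}{4} - 96} = - \frac{22029}{\frac{14325}{4}} = \left(-22029\right) \frac{4}{14325} = - \frac{29372}{4775}$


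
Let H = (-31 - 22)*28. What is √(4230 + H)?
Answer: √2746 ≈ 52.402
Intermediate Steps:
H = -1484 (H = -53*28 = -1484)
√(4230 + H) = √(4230 - 1484) = √2746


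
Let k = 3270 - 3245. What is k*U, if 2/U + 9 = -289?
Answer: -25/149 ≈ -0.16779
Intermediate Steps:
U = -1/149 (U = 2/(-9 - 289) = 2/(-298) = 2*(-1/298) = -1/149 ≈ -0.0067114)
k = 25
k*U = 25*(-1/149) = -25/149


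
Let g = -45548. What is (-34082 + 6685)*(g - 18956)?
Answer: 1767216088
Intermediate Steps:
(-34082 + 6685)*(g - 18956) = (-34082 + 6685)*(-45548 - 18956) = -27397*(-64504) = 1767216088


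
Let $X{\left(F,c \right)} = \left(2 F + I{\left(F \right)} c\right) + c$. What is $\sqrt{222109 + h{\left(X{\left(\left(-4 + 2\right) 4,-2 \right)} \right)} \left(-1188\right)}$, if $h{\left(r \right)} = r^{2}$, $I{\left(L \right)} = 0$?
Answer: $i \sqrt{162803} \approx 403.49 i$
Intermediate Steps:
$X{\left(F,c \right)} = c + 2 F$ ($X{\left(F,c \right)} = \left(2 F + 0 c\right) + c = \left(2 F + 0\right) + c = 2 F + c = c + 2 F$)
$\sqrt{222109 + h{\left(X{\left(\left(-4 + 2\right) 4,-2 \right)} \right)} \left(-1188\right)} = \sqrt{222109 + \left(-2 + 2 \left(-4 + 2\right) 4\right)^{2} \left(-1188\right)} = \sqrt{222109 + \left(-2 + 2 \left(\left(-2\right) 4\right)\right)^{2} \left(-1188\right)} = \sqrt{222109 + \left(-2 + 2 \left(-8\right)\right)^{2} \left(-1188\right)} = \sqrt{222109 + \left(-2 - 16\right)^{2} \left(-1188\right)} = \sqrt{222109 + \left(-18\right)^{2} \left(-1188\right)} = \sqrt{222109 + 324 \left(-1188\right)} = \sqrt{222109 - 384912} = \sqrt{-162803} = i \sqrt{162803}$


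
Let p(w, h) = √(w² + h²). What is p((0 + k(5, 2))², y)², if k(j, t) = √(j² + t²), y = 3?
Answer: 850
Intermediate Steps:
p(w, h) = √(h² + w²)
p((0 + k(5, 2))², y)² = (√(3² + ((0 + √(5² + 2²))²)²))² = (√(9 + ((0 + √(25 + 4))²)²))² = (√(9 + ((0 + √29)²)²))² = (√(9 + ((√29)²)²))² = (√(9 + 29²))² = (√(9 + 841))² = (√850)² = (5*√34)² = 850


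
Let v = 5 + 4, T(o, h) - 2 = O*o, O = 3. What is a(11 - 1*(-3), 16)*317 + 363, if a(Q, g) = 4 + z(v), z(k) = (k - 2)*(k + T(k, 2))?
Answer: 85953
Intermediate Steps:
T(o, h) = 2 + 3*o
v = 9
z(k) = (-2 + k)*(2 + 4*k) (z(k) = (k - 2)*(k + (2 + 3*k)) = (-2 + k)*(2 + 4*k))
a(Q, g) = 270 (a(Q, g) = 4 + (-4 - 6*9 + 4*9²) = 4 + (-4 - 54 + 4*81) = 4 + (-4 - 54 + 324) = 4 + 266 = 270)
a(11 - 1*(-3), 16)*317 + 363 = 270*317 + 363 = 85590 + 363 = 85953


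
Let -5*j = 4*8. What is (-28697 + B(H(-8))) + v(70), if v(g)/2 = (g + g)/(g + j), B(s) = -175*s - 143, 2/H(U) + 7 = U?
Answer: -1527050/53 ≈ -28812.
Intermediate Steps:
j = -32/5 (j = -4*8/5 = -⅕*32 = -32/5 ≈ -6.4000)
H(U) = 2/(-7 + U)
B(s) = -143 - 175*s
v(g) = 4*g/(-32/5 + g) (v(g) = 2*((g + g)/(g - 32/5)) = 2*((2*g)/(-32/5 + g)) = 2*(2*g/(-32/5 + g)) = 4*g/(-32/5 + g))
(-28697 + B(H(-8))) + v(70) = (-28697 + (-143 - 350/(-7 - 8))) + 20*70/(-32 + 5*70) = (-28697 + (-143 - 350/(-15))) + 20*70/(-32 + 350) = (-28697 + (-143 - 350*(-1)/15)) + 20*70/318 = (-28697 + (-143 - 175*(-2/15))) + 20*70*(1/318) = (-28697 + (-143 + 70/3)) + 700/159 = (-28697 - 359/3) + 700/159 = -86450/3 + 700/159 = -1527050/53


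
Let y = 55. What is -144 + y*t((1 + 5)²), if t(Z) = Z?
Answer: 1836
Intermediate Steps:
-144 + y*t((1 + 5)²) = -144 + 55*(1 + 5)² = -144 + 55*6² = -144 + 55*36 = -144 + 1980 = 1836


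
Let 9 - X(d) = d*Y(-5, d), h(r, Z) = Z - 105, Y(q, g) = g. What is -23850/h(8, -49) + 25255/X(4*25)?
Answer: 117198040/769307 ≈ 152.34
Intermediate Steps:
h(r, Z) = -105 + Z
X(d) = 9 - d² (X(d) = 9 - d*d = 9 - d²)
-23850/h(8, -49) + 25255/X(4*25) = -23850/(-105 - 49) + 25255/(9 - (4*25)²) = -23850/(-154) + 25255/(9 - 1*100²) = -23850*(-1/154) + 25255/(9 - 1*10000) = 11925/77 + 25255/(9 - 10000) = 11925/77 + 25255/(-9991) = 11925/77 + 25255*(-1/9991) = 11925/77 - 25255/9991 = 117198040/769307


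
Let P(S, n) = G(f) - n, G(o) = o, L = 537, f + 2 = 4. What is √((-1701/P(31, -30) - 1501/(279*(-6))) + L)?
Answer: √2414891382/2232 ≈ 22.017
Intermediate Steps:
f = 2 (f = -2 + 4 = 2)
P(S, n) = 2 - n
√((-1701/P(31, -30) - 1501/(279*(-6))) + L) = √((-1701/(2 - 1*(-30)) - 1501/(279*(-6))) + 537) = √((-1701/(2 + 30) - 1501/(-1674)) + 537) = √((-1701/32 - 1501*(-1/1674)) + 537) = √((-1701*1/32 + 1501/1674) + 537) = √((-1701/32 + 1501/1674) + 537) = √(-1399721/26784 + 537) = √(12983287/26784) = √2414891382/2232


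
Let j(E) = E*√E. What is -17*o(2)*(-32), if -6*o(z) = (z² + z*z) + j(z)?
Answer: -2176/3 - 544*√2/3 ≈ -981.78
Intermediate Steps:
j(E) = E^(3/2)
o(z) = -z²/3 - z^(3/2)/6 (o(z) = -((z² + z*z) + z^(3/2))/6 = -((z² + z²) + z^(3/2))/6 = -(2*z² + z^(3/2))/6 = -(z^(3/2) + 2*z²)/6 = -z²/3 - z^(3/2)/6)
-17*o(2)*(-32) = -17*(-⅓*2² - √2/3)*(-32) = -17*(-⅓*4 - √2/3)*(-32) = -17*(-4/3 - √2/3)*(-32) = (68/3 + 17*√2/3)*(-32) = -2176/3 - 544*√2/3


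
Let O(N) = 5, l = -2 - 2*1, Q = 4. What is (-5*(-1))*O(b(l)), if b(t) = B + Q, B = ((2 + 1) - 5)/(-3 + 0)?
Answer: 25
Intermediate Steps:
B = 2/3 (B = (3 - 5)/(-3) = -2*(-1/3) = 2/3 ≈ 0.66667)
l = -4 (l = -2 - 2 = -4)
b(t) = 14/3 (b(t) = 2/3 + 4 = 14/3)
(-5*(-1))*O(b(l)) = -5*(-1)*5 = 5*5 = 25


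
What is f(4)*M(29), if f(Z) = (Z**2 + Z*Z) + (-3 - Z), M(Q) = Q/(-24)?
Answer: -725/24 ≈ -30.208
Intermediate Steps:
M(Q) = -Q/24 (M(Q) = Q*(-1/24) = -Q/24)
f(Z) = -3 - Z + 2*Z**2 (f(Z) = (Z**2 + Z**2) + (-3 - Z) = 2*Z**2 + (-3 - Z) = -3 - Z + 2*Z**2)
f(4)*M(29) = (-3 - 1*4 + 2*4**2)*(-1/24*29) = (-3 - 4 + 2*16)*(-29/24) = (-3 - 4 + 32)*(-29/24) = 25*(-29/24) = -725/24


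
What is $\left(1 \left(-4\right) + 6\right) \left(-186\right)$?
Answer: $-372$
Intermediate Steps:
$\left(1 \left(-4\right) + 6\right) \left(-186\right) = \left(-4 + 6\right) \left(-186\right) = 2 \left(-186\right) = -372$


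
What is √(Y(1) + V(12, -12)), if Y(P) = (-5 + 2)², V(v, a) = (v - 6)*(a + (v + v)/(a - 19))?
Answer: 3*I*√7223/31 ≈ 8.2247*I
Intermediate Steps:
V(v, a) = (-6 + v)*(a + 2*v/(-19 + a)) (V(v, a) = (-6 + v)*(a + (2*v)/(-19 + a)) = (-6 + v)*(a + 2*v/(-19 + a)))
Y(P) = 9 (Y(P) = (-3)² = 9)
√(Y(1) + V(12, -12)) = √(9 + (-12*12 - 6*(-12)² + 2*12² + 114*(-12) + 12*(-12)² - 19*(-12)*12)/(-19 - 12)) = √(9 + (-144 - 6*144 + 2*144 - 1368 + 12*144 + 2736)/(-31)) = √(9 - (-144 - 864 + 288 - 1368 + 1728 + 2736)/31) = √(9 - 1/31*2376) = √(9 - 2376/31) = √(-2097/31) = 3*I*√7223/31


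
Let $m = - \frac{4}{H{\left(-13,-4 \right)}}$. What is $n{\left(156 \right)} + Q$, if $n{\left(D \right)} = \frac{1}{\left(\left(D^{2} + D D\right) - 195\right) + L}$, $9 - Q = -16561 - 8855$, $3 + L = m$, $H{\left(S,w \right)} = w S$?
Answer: $\frac{16021843438}{630161} \approx 25425.0$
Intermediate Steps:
$H{\left(S,w \right)} = S w$
$m = - \frac{1}{13}$ ($m = - \frac{4}{\left(-13\right) \left(-4\right)} = - \frac{4}{52} = \left(-4\right) \frac{1}{52} = - \frac{1}{13} \approx -0.076923$)
$L = - \frac{40}{13}$ ($L = -3 - \frac{1}{13} = - \frac{40}{13} \approx -3.0769$)
$Q = 25425$ ($Q = 9 - \left(-16561 - 8855\right) = 9 - -25416 = 9 + 25416 = 25425$)
$n{\left(D \right)} = \frac{1}{- \frac{2575}{13} + 2 D^{2}}$ ($n{\left(D \right)} = \frac{1}{\left(\left(D^{2} + D D\right) - 195\right) - \frac{40}{13}} = \frac{1}{\left(\left(D^{2} + D^{2}\right) - 195\right) - \frac{40}{13}} = \frac{1}{\left(2 D^{2} - 195\right) - \frac{40}{13}} = \frac{1}{\left(-195 + 2 D^{2}\right) - \frac{40}{13}} = \frac{1}{- \frac{2575}{13} + 2 D^{2}}$)
$n{\left(156 \right)} + Q = \frac{13}{-2575 + 26 \cdot 156^{2}} + 25425 = \frac{13}{-2575 + 26 \cdot 24336} + 25425 = \frac{13}{-2575 + 632736} + 25425 = \frac{13}{630161} + 25425 = \frac{16021843438}{630161}$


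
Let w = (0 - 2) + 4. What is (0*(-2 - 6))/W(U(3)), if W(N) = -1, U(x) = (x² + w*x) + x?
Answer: 0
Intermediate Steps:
w = 2 (w = -2 + 4 = 2)
U(x) = x² + 3*x (U(x) = (x² + 2*x) + x = x² + 3*x)
(0*(-2 - 6))/W(U(3)) = (0*(-2 - 6))/(-1) = (0*(-8))*(-1) = 0*(-1) = 0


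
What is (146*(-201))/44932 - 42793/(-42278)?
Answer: 85260611/237454387 ≈ 0.35906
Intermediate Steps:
(146*(-201))/44932 - 42793/(-42278) = -29346*1/44932 - 42793*(-1/42278) = -14673/22466 + 42793/42278 = 85260611/237454387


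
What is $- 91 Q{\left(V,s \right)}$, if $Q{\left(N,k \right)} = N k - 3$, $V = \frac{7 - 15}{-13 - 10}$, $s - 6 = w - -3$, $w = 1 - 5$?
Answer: $\frac{2639}{23} \approx 114.74$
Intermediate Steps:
$w = -4$
$s = 5$ ($s = 6 - 1 = 5$)
$V = \frac{8}{23}$ ($V = - \frac{8}{-23} = \left(-8\right) \left(- \frac{1}{23}\right) = \frac{8}{23} \approx 0.34783$)
$Q{\left(N,k \right)} = -3 + N k$
$- 91 Q{\left(V,s \right)} = - 91 \left(-3 + \frac{8}{23} \cdot 5\right) = - 91 \left(-3 + \frac{40}{23}\right) = \left(-91\right) \left(- \frac{29}{23}\right) = \frac{2639}{23}$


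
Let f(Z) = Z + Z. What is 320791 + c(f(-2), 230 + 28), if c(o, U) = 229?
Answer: 321020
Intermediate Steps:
f(Z) = 2*Z
320791 + c(f(-2), 230 + 28) = 320791 + 229 = 321020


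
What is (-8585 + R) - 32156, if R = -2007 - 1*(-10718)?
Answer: -32030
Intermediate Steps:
R = 8711 (R = -2007 + 10718 = 8711)
(-8585 + R) - 32156 = (-8585 + 8711) - 32156 = 126 - 32156 = -32030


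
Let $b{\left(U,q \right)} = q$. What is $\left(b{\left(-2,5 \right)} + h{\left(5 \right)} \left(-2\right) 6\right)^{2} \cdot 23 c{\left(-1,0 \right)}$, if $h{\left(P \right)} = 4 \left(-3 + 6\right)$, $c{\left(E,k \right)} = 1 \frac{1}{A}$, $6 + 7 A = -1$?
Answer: $-444383$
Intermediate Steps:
$A = -1$ ($A = - \frac{6}{7} + \frac{1}{7} \left(-1\right) = - \frac{6}{7} - \frac{1}{7} = -1$)
$c{\left(E,k \right)} = -1$ ($c{\left(E,k \right)} = 1 \frac{1}{-1} = 1 \left(-1\right) = -1$)
$h{\left(P \right)} = 12$ ($h{\left(P \right)} = 4 \cdot 3 = 12$)
$\left(b{\left(-2,5 \right)} + h{\left(5 \right)} \left(-2\right) 6\right)^{2} \cdot 23 c{\left(-1,0 \right)} = \left(5 + 12 \left(-2\right) 6\right)^{2} \cdot 23 \left(-1\right) = \left(5 - 144\right)^{2} \cdot 23 \left(-1\right) = \left(-139\right)^{2} \cdot 23 \left(-1\right) = 19321 \cdot 23 \left(-1\right) = 444383 \left(-1\right) = -444383$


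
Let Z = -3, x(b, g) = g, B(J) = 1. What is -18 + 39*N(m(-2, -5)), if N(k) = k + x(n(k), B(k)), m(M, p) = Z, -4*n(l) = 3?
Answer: -96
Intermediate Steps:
n(l) = -¾ (n(l) = -¼*3 = -¾)
m(M, p) = -3
N(k) = 1 + k (N(k) = k + 1 = 1 + k)
-18 + 39*N(m(-2, -5)) = -18 + 39*(1 - 3) = -18 + 39*(-2) = -18 - 78 = -96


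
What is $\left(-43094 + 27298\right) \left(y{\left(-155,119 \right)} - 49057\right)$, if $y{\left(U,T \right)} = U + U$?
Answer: $779801132$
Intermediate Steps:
$y{\left(U,T \right)} = 2 U$
$\left(-43094 + 27298\right) \left(y{\left(-155,119 \right)} - 49057\right) = \left(-43094 + 27298\right) \left(2 \left(-155\right) - 49057\right) = - 15796 \left(-310 - 49057\right) = \left(-15796\right) \left(-49367\right) = 779801132$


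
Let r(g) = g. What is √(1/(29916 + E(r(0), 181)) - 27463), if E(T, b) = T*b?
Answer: I*√682735561917/4986 ≈ 165.72*I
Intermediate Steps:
√(1/(29916 + E(r(0), 181)) - 27463) = √(1/(29916 + 0*181) - 27463) = √(1/(29916 + 0) - 27463) = √(1/29916 - 27463) = √(-821583107/29916) = I*√682735561917/4986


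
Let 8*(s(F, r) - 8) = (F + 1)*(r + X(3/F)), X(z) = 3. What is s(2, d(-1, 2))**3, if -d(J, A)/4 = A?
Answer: 117649/512 ≈ 229.78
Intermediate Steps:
d(J, A) = -4*A
s(F, r) = 8 + (1 + F)*(3 + r)/8 (s(F, r) = 8 + ((F + 1)*(r + 3))/8 = 8 + ((1 + F)*(3 + r))/8 = 8 + (1 + F)*(3 + r)/8)
s(2, d(-1, 2))**3 = (67/8 + (-4*2)/8 + (3/8)*2 + (1/8)*2*(-4*2))**3 = (67/8 + (1/8)*(-8) + 3/4 + (1/8)*2*(-8))**3 = (67/8 - 1 + 3/4 - 2)**3 = (49/8)**3 = 117649/512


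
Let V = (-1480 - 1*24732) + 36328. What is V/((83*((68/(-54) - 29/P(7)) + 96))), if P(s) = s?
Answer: 1911924/1421209 ≈ 1.3453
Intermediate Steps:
V = 10116 (V = (-1480 - 24732) + 36328 = -26212 + 36328 = 10116)
V/((83*((68/(-54) - 29/P(7)) + 96))) = 10116/((83*((68/(-54) - 29/7) + 96))) = 10116/((83*((68*(-1/54) - 29*1/7) + 96))) = 10116/((83*((-34/27 - 29/7) + 96))) = 10116/((83*(-1021/189 + 96))) = 10116/((83*(17123/189))) = 10116/(1421209/189) = 10116*(189/1421209) = 1911924/1421209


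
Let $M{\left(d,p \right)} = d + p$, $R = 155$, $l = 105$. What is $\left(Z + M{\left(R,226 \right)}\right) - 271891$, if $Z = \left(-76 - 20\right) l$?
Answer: $-281590$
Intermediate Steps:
$Z = -10080$ ($Z = \left(-76 - 20\right) 105 = \left(-96\right) 105 = -10080$)
$\left(Z + M{\left(R,226 \right)}\right) - 271891 = \left(-10080 + \left(155 + 226\right)\right) - 271891 = \left(-10080 + 381\right) - 271891 = -9699 - 271891 = -281590$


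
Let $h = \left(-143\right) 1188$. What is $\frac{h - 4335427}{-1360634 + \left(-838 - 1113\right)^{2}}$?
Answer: $- \frac{4505311}{2445767} \approx -1.8421$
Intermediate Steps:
$h = -169884$
$\frac{h - 4335427}{-1360634 + \left(-838 - 1113\right)^{2}} = \frac{-169884 - 4335427}{-1360634 + \left(-838 - 1113\right)^{2}} = - \frac{4505311}{-1360634 + \left(-1951\right)^{2}} = - \frac{4505311}{-1360634 + 3806401} = - \frac{4505311}{2445767}$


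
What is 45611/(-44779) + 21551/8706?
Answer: 567942863/389845974 ≈ 1.4568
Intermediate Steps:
45611/(-44779) + 21551/8706 = 45611*(-1/44779) + 21551*(1/8706) = -45611/44779 + 21551/8706 = 567942863/389845974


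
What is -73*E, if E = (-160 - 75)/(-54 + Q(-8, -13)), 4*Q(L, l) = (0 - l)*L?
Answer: -3431/16 ≈ -214.44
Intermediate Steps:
Q(L, l) = -L*l/4 (Q(L, l) = ((0 - l)*L)/4 = ((-l)*L)/4 = (-L*l)/4 = -L*l/4)
E = 47/16 (E = (-160 - 75)/(-54 - 1/4*(-8)*(-13)) = -235/(-54 - 26) = -235/(-80) = -235*(-1/80) = 47/16 ≈ 2.9375)
-73*E = -73*47/16 = -3431/16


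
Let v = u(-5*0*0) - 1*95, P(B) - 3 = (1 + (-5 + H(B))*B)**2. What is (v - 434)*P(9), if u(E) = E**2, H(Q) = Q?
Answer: -725788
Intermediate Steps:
P(B) = 3 + (1 + B*(-5 + B))**2 (P(B) = 3 + (1 + (-5 + B)*B)**2 = 3 + (1 + B*(-5 + B))**2)
v = -95 (v = (-5*0*0)**2 - 1*95 = (0*0)**2 - 95 = 0**2 - 95 = 0 - 95 = -95)
(v - 434)*P(9) = (-95 - 434)*(3 + (1 + 9**2 - 5*9)**2) = -529*(3 + (1 + 81 - 45)**2) = -529*(3 + 37**2) = -529*(3 + 1369) = -529*1372 = -725788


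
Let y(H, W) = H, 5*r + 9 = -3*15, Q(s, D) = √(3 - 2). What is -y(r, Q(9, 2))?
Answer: 54/5 ≈ 10.800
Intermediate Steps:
Q(s, D) = 1 (Q(s, D) = √1 = 1)
r = -54/5 (r = -9/5 + (-3*15)/5 = -9/5 + (⅕)*(-45) = -9/5 - 9 = -54/5 ≈ -10.800)
-y(r, Q(9, 2)) = -1*(-54/5) = 54/5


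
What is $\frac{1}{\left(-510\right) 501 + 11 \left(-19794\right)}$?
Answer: $- \frac{1}{473244} \approx -2.1131 \cdot 10^{-6}$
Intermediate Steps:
$\frac{1}{\left(-510\right) 501 + 11 \left(-19794\right)} = \frac{1}{-255510 - 217734} = \frac{1}{-473244} = - \frac{1}{473244}$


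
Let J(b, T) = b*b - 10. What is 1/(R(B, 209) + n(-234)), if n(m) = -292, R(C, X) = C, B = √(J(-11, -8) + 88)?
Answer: -292/85065 - √199/85065 ≈ -0.0035985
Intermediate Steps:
J(b, T) = -10 + b² (J(b, T) = b² - 10 = -10 + b²)
B = √199 (B = √((-10 + (-11)²) + 88) = √((-10 + 121) + 88) = √(111 + 88) = √199 ≈ 14.107)
1/(R(B, 209) + n(-234)) = 1/(√199 - 292) = 1/(-292 + √199)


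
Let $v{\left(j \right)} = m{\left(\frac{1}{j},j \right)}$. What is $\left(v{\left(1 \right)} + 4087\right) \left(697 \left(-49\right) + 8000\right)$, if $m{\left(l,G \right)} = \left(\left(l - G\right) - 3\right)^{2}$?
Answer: $-107122688$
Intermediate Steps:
$m{\left(l,G \right)} = \left(-3 + l - G\right)^{2}$
$v{\left(j \right)} = \left(3 + j - \frac{1}{j}\right)^{2}$
$\left(v{\left(1 \right)} + 4087\right) \left(697 \left(-49\right) + 8000\right) = \left(1^{-2} \left(-1 + 1 \left(3 + 1\right)\right)^{2} + 4087\right) \left(697 \left(-49\right) + 8000\right) = \left(1 \left(-1 + 1 \cdot 4\right)^{2} + 4087\right) \left(-34153 + 8000\right) = \left(1 \left(-1 + 4\right)^{2} + 4087\right) \left(-26153\right) = \left(1 \cdot 3^{2} + 4087\right) \left(-26153\right) = \left(1 \cdot 9 + 4087\right) \left(-26153\right) = \left(9 + 4087\right) \left(-26153\right) = 4096 \left(-26153\right) = -107122688$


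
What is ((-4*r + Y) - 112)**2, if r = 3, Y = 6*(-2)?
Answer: 18496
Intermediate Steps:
Y = -12
((-4*r + Y) - 112)**2 = ((-4*3 - 12) - 112)**2 = ((-12 - 12) - 112)**2 = (-24 - 112)**2 = (-136)**2 = 18496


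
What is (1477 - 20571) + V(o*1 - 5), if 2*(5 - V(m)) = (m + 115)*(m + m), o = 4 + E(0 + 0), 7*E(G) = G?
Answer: -18975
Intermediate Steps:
E(G) = G/7
o = 4 (o = 4 + (0 + 0)/7 = 4 + (⅐)*0 = 4 + 0 = 4)
V(m) = 5 - m*(115 + m) (V(m) = 5 - (m + 115)*(m + m)/2 = 5 - (115 + m)*2*m/2 = 5 - m*(115 + m))
(1477 - 20571) + V(o*1 - 5) = (1477 - 20571) + (5 - (4*1 - 5)² - 115*(4*1 - 5)) = -19094 + (5 - (4 - 5)² - 115*(4 - 5)) = -19094 + (5 - 1*(-1)² - 115*(-1)) = -19094 + (5 - 1*1 + 115) = -19094 + (5 - 1 + 115) = -19094 + 119 = -18975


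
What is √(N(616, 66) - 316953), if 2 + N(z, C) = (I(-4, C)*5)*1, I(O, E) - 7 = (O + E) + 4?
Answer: I*√316590 ≈ 562.66*I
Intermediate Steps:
I(O, E) = 11 + E + O (I(O, E) = 7 + ((O + E) + 4) = 7 + ((E + O) + 4) = 7 + (4 + E + O) = 11 + E + O)
N(z, C) = 33 + 5*C (N(z, C) = -2 + ((11 + C - 4)*5)*1 = -2 + ((7 + C)*5)*1 = -2 + (35 + 5*C)*1 = -2 + (35 + 5*C) = 33 + 5*C)
√(N(616, 66) - 316953) = √((33 + 5*66) - 316953) = √((33 + 330) - 316953) = √(363 - 316953) = √(-316590) = I*√316590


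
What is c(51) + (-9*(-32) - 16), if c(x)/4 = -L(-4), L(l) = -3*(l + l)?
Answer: 176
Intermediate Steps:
L(l) = -6*l
c(x) = -96 (c(x) = 4*(-(-6)*(-4)) = 4*(-1*24) = 4*(-24) = -96)
c(51) + (-9*(-32) - 16) = -96 + (-9*(-32) - 16) = -96 + (288 - 16) = -96 + 272 = 176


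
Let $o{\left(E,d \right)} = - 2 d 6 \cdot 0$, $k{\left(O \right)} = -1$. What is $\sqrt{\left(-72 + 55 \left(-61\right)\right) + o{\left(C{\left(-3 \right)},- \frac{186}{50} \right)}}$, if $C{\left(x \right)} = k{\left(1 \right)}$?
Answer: $i \sqrt{3427} \approx 58.541 i$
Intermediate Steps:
$C{\left(x \right)} = -1$
$o{\left(E,d \right)} = 0$ ($o{\left(E,d \right)} = - 2 d 0 = 0$)
$\sqrt{\left(-72 + 55 \left(-61\right)\right) + o{\left(C{\left(-3 \right)},- \frac{186}{50} \right)}} = \sqrt{\left(-72 + 55 \left(-61\right)\right) + 0} = \sqrt{\left(-72 - 3355\right) + 0} = \sqrt{-3427 + 0} = \sqrt{-3427} = i \sqrt{3427}$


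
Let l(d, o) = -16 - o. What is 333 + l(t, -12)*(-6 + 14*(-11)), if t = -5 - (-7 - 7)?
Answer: 973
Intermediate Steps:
t = 9 (t = -5 - 1*(-14) = -5 + 14 = 9)
333 + l(t, -12)*(-6 + 14*(-11)) = 333 + (-16 - 1*(-12))*(-6 + 14*(-11)) = 333 + (-16 + 12)*(-6 - 154) = 333 - 4*(-160) = 333 + 640 = 973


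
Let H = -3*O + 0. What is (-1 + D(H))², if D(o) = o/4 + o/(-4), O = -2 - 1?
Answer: 1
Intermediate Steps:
O = -3
H = 9 (H = -3*(-3) + 0 = 9 + 0 = 9)
D(o) = 0 (D(o) = o*(¼) + o*(-¼) = o/4 - o/4 = 0)
(-1 + D(H))² = (-1 + 0)² = (-1)² = 1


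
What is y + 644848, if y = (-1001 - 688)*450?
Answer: -115202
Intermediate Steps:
y = -760050 (y = -1689*450 = -760050)
y + 644848 = -760050 + 644848 = -115202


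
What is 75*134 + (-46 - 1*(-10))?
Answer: 10014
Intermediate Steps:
75*134 + (-46 - 1*(-10)) = 10050 + (-46 + 10) = 10050 - 36 = 10014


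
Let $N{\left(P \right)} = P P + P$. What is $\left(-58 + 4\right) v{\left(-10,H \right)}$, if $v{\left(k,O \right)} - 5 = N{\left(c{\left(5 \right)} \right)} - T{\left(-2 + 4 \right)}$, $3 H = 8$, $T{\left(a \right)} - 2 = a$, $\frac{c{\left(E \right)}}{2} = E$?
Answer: $-5994$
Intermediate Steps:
$c{\left(E \right)} = 2 E$
$N{\left(P \right)} = P + P^{2}$ ($N{\left(P \right)} = P^{2} + P = P + P^{2}$)
$T{\left(a \right)} = 2 + a$
$H = \frac{8}{3}$ ($H = \frac{1}{3} \cdot 8 = \frac{8}{3} \approx 2.6667$)
$v{\left(k,O \right)} = 111$ ($v{\left(k,O \right)} = 5 + \left(2 \cdot 5 \left(1 + 2 \cdot 5\right) - \left(2 + \left(-2 + 4\right)\right)\right) = 5 + \left(10 \left(1 + 10\right) - \left(2 + 2\right)\right) = 5 + \left(10 \cdot 11 - 4\right) = 5 + \left(110 - 4\right) = 5 + 106 = 111$)
$\left(-58 + 4\right) v{\left(-10,H \right)} = \left(-58 + 4\right) 111 = \left(-54\right) 111 = -5994$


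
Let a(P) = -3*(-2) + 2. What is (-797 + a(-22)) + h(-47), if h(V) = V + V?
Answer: -883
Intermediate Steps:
a(P) = 8 (a(P) = 6 + 2 = 8)
h(V) = 2*V
(-797 + a(-22)) + h(-47) = (-797 + 8) + 2*(-47) = -789 - 94 = -883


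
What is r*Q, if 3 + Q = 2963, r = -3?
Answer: -8880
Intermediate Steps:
Q = 2960 (Q = -3 + 2963 = 2960)
r*Q = -3*2960 = -8880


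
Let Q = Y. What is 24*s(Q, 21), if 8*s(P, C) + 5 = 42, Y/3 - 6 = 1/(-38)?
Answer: 111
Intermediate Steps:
Y = 681/38 (Y = 18 + 3/(-38) = 18 + 3*(-1/38) = 18 - 3/38 = 681/38 ≈ 17.921)
Q = 681/38 ≈ 17.921
s(P, C) = 37/8 (s(P, C) = -5/8 + (⅛)*42 = -5/8 + 21/4 = 37/8)
24*s(Q, 21) = 24*(37/8) = 111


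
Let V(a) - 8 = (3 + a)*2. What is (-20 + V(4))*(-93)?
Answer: -186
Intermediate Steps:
V(a) = 14 + 2*a (V(a) = 8 + (3 + a)*2 = 8 + (6 + 2*a) = 14 + 2*a)
(-20 + V(4))*(-93) = (-20 + (14 + 2*4))*(-93) = (-20 + (14 + 8))*(-93) = (-20 + 22)*(-93) = 2*(-93) = -186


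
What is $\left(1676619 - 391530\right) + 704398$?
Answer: $1989487$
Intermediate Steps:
$\left(1676619 - 391530\right) + 704398 = 1285089 + 704398 = 1989487$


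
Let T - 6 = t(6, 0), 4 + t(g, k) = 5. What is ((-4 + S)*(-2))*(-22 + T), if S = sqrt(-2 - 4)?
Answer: -120 + 30*I*sqrt(6) ≈ -120.0 + 73.485*I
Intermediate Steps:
t(g, k) = 1 (t(g, k) = -4 + 5 = 1)
T = 7 (T = 6 + 1 = 7)
S = I*sqrt(6) (S = sqrt(-6) = I*sqrt(6) ≈ 2.4495*I)
((-4 + S)*(-2))*(-22 + T) = ((-4 + I*sqrt(6))*(-2))*(-22 + 7) = (8 - 2*I*sqrt(6))*(-15) = -120 + 30*I*sqrt(6)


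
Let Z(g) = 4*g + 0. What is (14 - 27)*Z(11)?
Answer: -572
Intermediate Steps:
Z(g) = 4*g
(14 - 27)*Z(11) = (14 - 27)*(4*11) = -13*44 = -572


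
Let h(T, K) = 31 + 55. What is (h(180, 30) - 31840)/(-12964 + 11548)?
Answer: 15877/708 ≈ 22.425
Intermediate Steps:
h(T, K) = 86
(h(180, 30) - 31840)/(-12964 + 11548) = (86 - 31840)/(-12964 + 11548) = -31754/(-1416) = -31754*(-1/1416) = 15877/708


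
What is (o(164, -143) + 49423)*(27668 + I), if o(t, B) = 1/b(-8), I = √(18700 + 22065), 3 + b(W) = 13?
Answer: 6837191654/5 + 494231*√40765/10 ≈ 1.3774e+9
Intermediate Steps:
b(W) = 10 (b(W) = -3 + 13 = 10)
I = √40765 ≈ 201.90
o(t, B) = ⅒ (o(t, B) = 1/10 = ⅒)
(o(164, -143) + 49423)*(27668 + I) = (⅒ + 49423)*(27668 + √40765) = 494231*(27668 + √40765)/10 = 6837191654/5 + 494231*√40765/10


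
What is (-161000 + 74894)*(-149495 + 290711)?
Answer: -12159544896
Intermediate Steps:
(-161000 + 74894)*(-149495 + 290711) = -86106*141216 = -12159544896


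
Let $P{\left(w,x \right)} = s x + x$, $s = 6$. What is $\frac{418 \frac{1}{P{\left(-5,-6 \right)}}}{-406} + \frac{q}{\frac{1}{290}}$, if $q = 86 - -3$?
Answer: $\frac{220056269}{8526} \approx 25810.0$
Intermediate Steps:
$P{\left(w,x \right)} = 7 x$ ($P{\left(w,x \right)} = 6 x + x = 7 x$)
$q = 89$ ($q = 86 + 3 = 89$)
$\frac{418 \frac{1}{P{\left(-5,-6 \right)}}}{-406} + \frac{q}{\frac{1}{290}} = \frac{418 \frac{1}{7 \left(-6\right)}}{-406} + \frac{89}{\frac{1}{290}} = \frac{418}{-42} \left(- \frac{1}{406}\right) + 89 \frac{1}{\frac{1}{290}} = 418 \left(- \frac{1}{42}\right) \left(- \frac{1}{406}\right) + 89 \cdot 290 = \left(- \frac{209}{21}\right) \left(- \frac{1}{406}\right) + 25810 = \frac{209}{8526} + 25810 = \frac{220056269}{8526}$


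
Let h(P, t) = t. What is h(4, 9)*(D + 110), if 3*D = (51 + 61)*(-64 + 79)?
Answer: 6030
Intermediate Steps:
D = 560 (D = ((51 + 61)*(-64 + 79))/3 = (112*15)/3 = (⅓)*1680 = 560)
h(4, 9)*(D + 110) = 9*(560 + 110) = 9*670 = 6030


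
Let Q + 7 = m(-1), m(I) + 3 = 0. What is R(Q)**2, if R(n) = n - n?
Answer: 0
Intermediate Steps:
m(I) = -3 (m(I) = -3 + 0 = -3)
Q = -10 (Q = -7 - 3 = -10)
R(n) = 0
R(Q)**2 = 0**2 = 0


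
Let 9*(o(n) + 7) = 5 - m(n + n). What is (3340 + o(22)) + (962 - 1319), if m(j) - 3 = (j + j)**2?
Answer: 19042/9 ≈ 2115.8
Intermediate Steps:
m(j) = 3 + 4*j**2 (m(j) = 3 + (j + j)**2 = 3 + (2*j)**2 = 3 + 4*j**2)
o(n) = -61/9 - 16*n**2/9 (o(n) = -7 + (5 - (3 + 4*(n + n)**2))/9 = -7 + (5 - (3 + 4*(2*n)**2))/9 = -7 + (5 - (3 + 4*(4*n**2)))/9 = -7 + (5 - (3 + 16*n**2))/9 = -7 + (5 + (-3 - 16*n**2))/9 = -7 + (2 - 16*n**2)/9 = -7 + (2/9 - 16*n**2/9) = -61/9 - 16*n**2/9)
(3340 + o(22)) + (962 - 1319) = (3340 + (-61/9 - 16/9*22**2)) + (962 - 1319) = (3340 + (-61/9 - 16/9*484)) - 357 = (3340 + (-61/9 - 7744/9)) - 357 = (3340 - 7805/9) - 357 = 22255/9 - 357 = 19042/9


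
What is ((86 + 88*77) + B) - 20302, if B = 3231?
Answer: -10209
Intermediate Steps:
((86 + 88*77) + B) - 20302 = ((86 + 88*77) + 3231) - 20302 = ((86 + 6776) + 3231) - 20302 = (6862 + 3231) - 20302 = 10093 - 20302 = -10209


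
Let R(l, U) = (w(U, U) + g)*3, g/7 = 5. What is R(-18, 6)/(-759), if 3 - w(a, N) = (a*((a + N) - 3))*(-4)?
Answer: -254/253 ≈ -1.0040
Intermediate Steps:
g = 35 (g = 7*5 = 35)
w(a, N) = 3 + 4*a*(-3 + N + a) (w(a, N) = 3 - a*((a + N) - 3)*(-4) = 3 - a*((N + a) - 3)*(-4) = 3 - a*(-3 + N + a)*(-4) = 3 - (-4)*a*(-3 + N + a) = 3 + 4*a*(-3 + N + a))
R(l, U) = 114 - 36*U + 24*U**2 (R(l, U) = ((3 - 12*U + 4*U**2 + 4*U*U) + 35)*3 = ((3 - 12*U + 4*U**2 + 4*U**2) + 35)*3 = ((3 - 12*U + 8*U**2) + 35)*3 = (38 - 12*U + 8*U**2)*3 = 114 - 36*U + 24*U**2)
R(-18, 6)/(-759) = (114 - 36*6 + 24*6**2)/(-759) = (114 - 216 + 24*36)*(-1/759) = (114 - 216 + 864)*(-1/759) = 762*(-1/759) = -254/253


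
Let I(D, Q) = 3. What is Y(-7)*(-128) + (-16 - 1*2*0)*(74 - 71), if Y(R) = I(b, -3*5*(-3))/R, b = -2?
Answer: 48/7 ≈ 6.8571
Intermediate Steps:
Y(R) = 3/R
Y(-7)*(-128) + (-16 - 1*2*0)*(74 - 71) = (3/(-7))*(-128) + (-16 - 1*2*0)*(74 - 71) = (3*(-⅐))*(-128) + (-16 - 2*0)*3 = -3/7*(-128) + (-16 + 0)*3 = 384/7 - 16*3 = 384/7 - 48 = 48/7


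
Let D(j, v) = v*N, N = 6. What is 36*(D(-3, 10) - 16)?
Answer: 1584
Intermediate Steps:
D(j, v) = 6*v (D(j, v) = v*6 = 6*v)
36*(D(-3, 10) - 16) = 36*(6*10 - 16) = 36*(60 - 16) = 36*44 = 1584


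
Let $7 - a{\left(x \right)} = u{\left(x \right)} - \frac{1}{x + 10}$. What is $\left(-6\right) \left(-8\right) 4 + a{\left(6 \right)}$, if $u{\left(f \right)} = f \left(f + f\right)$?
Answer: $\frac{2033}{16} \approx 127.06$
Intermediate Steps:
$u{\left(f \right)} = 2 f^{2}$ ($u{\left(f \right)} = f 2 f = 2 f^{2}$)
$a{\left(x \right)} = 7 + \frac{1}{10 + x} - 2 x^{2}$ ($a{\left(x \right)} = 7 - \left(2 x^{2} - \frac{1}{x + 10}\right) = 7 - \left(2 x^{2} - \frac{1}{10 + x}\right) = 7 - \left(- \frac{1}{10 + x} + 2 x^{2}\right) = 7 + \frac{1}{10 + x} - 2 x^{2}$)
$\left(-6\right) \left(-8\right) 4 + a{\left(6 \right)} = \left(-6\right) \left(-8\right) 4 + \frac{71 - 20 \cdot 6^{2} - 2 \cdot 6^{3} + 7 \cdot 6}{10 + 6} = 48 \cdot 4 + \frac{71 - 720 - 432 + 42}{16} = 192 + \frac{71 - 720 - 432 + 42}{16} = 192 + \frac{1}{16} \left(-1039\right) = 192 - \frac{1039}{16} = \frac{2033}{16}$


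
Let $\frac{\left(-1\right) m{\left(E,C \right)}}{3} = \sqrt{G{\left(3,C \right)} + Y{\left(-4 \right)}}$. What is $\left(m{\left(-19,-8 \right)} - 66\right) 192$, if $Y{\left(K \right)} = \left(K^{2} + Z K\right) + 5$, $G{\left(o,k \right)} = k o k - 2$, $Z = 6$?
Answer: $-12672 - 576 \sqrt{187} \approx -20549.0$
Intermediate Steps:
$G{\left(o,k \right)} = -2 + o k^{2}$ ($G{\left(o,k \right)} = o k^{2} - 2 = -2 + o k^{2}$)
$Y{\left(K \right)} = 5 + K^{2} + 6 K$ ($Y{\left(K \right)} = \left(K^{2} + 6 K\right) + 5 = 5 + K^{2} + 6 K$)
$m{\left(E,C \right)} = - 3 \sqrt{-5 + 3 C^{2}}$ ($m{\left(E,C \right)} = - 3 \sqrt{\left(-2 + 3 C^{2}\right) + \left(5 + \left(-4\right)^{2} + 6 \left(-4\right)\right)} = - 3 \sqrt{\left(-2 + 3 C^{2}\right) + \left(5 + 16 - 24\right)} = - 3 \sqrt{\left(-2 + 3 C^{2}\right) - 3} = - 3 \sqrt{-5 + 3 C^{2}}$)
$\left(m{\left(-19,-8 \right)} - 66\right) 192 = \left(- 3 \sqrt{-5 + 3 \left(-8\right)^{2}} - 66\right) 192 = \left(- 3 \sqrt{-5 + 3 \cdot 64} - 66\right) 192 = \left(- 3 \sqrt{-5 + 192} - 66\right) 192 = \left(- 3 \sqrt{187} - 66\right) 192 = \left(-66 - 3 \sqrt{187}\right) 192 = -12672 - 576 \sqrt{187}$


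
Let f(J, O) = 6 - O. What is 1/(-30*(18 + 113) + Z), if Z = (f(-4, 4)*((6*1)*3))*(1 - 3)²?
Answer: -1/3786 ≈ -0.00026413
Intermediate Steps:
Z = 144 (Z = ((6 - 1*4)*((6*1)*3))*(1 - 3)² = ((6 - 4)*(6*3))*(-2)² = (2*18)*4 = 36*4 = 144)
1/(-30*(18 + 113) + Z) = 1/(-30*(18 + 113) + 144) = 1/(-30*131 + 144) = 1/(-3930 + 144) = 1/(-3786) = -1/3786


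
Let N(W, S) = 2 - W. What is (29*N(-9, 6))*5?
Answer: 1595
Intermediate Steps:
(29*N(-9, 6))*5 = (29*(2 - 1*(-9)))*5 = (29*(2 + 9))*5 = (29*11)*5 = 319*5 = 1595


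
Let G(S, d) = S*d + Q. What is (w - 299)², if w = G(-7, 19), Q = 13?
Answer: 175561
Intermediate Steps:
G(S, d) = 13 + S*d (G(S, d) = S*d + 13 = 13 + S*d)
w = -120 (w = 13 - 7*19 = 13 - 133 = -120)
(w - 299)² = (-120 - 299)² = (-419)² = 175561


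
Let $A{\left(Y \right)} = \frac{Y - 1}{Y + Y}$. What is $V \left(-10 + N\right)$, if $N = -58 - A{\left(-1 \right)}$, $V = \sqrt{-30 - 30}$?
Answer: $- 138 i \sqrt{15} \approx - 534.47 i$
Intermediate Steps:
$A{\left(Y \right)} = \frac{-1 + Y}{2 Y}$
$V = 2 i \sqrt{15}$ ($V = \sqrt{-60} = 2 i \sqrt{15} \approx 7.746 i$)
$N = -59$ ($N = -58 - \frac{-1 - 1}{2 \left(-1\right)} = -58 - \frac{1}{2} \left(-1\right) \left(-2\right) = -58 - 1 = -59$)
$V \left(-10 + N\right) = 2 i \sqrt{15} \left(-10 - 59\right) = 2 i \sqrt{15} \left(-69\right) = - 138 i \sqrt{15}$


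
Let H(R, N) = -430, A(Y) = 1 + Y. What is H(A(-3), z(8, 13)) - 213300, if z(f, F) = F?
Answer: -213730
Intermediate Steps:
H(A(-3), z(8, 13)) - 213300 = -430 - 213300 = -213730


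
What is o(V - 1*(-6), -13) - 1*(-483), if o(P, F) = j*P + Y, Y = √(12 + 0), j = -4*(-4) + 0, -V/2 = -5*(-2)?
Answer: 259 + 2*√3 ≈ 262.46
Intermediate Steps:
V = -20 (V = -(-10)*(-2) = -2*10 = -20)
j = 16 (j = 16 + 0 = 16)
Y = 2*√3 (Y = √12 = 2*√3 ≈ 3.4641)
o(P, F) = 2*√3 + 16*P (o(P, F) = 16*P + 2*√3 = 2*√3 + 16*P)
o(V - 1*(-6), -13) - 1*(-483) = (2*√3 + 16*(-20 - 1*(-6))) - 1*(-483) = (2*√3 + 16*(-20 + 6)) + 483 = (2*√3 + 16*(-14)) + 483 = (2*√3 - 224) + 483 = (-224 + 2*√3) + 483 = 259 + 2*√3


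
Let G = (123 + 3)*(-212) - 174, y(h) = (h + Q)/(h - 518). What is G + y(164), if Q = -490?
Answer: -4758659/177 ≈ -26885.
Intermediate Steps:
y(h) = (-490 + h)/(-518 + h) (y(h) = (h - 490)/(h - 518) = (-490 + h)/(-518 + h))
G = -26886 (G = 126*(-212) - 174 = -26712 - 174 = -26886)
G + y(164) = -26886 + (-490 + 164)/(-518 + 164) = -26886 - 326/(-354) = -26886 - 1/354*(-326) = -26886 + 163/177 = -4758659/177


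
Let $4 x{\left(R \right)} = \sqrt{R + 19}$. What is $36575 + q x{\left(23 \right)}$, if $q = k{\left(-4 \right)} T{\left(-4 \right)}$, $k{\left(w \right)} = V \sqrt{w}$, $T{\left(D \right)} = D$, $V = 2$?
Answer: $36575 - 4 i \sqrt{42} \approx 36575.0 - 25.923 i$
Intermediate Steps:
$k{\left(w \right)} = 2 \sqrt{w}$
$x{\left(R \right)} = \frac{\sqrt{19 + R}}{4}$ ($x{\left(R \right)} = \frac{\sqrt{R + 19}}{4} = \frac{\sqrt{19 + R}}{4}$)
$q = - 16 i$ ($q = 2 \sqrt{-4} \left(-4\right) = 2 \cdot 2 i \left(-4\right) = 4 i \left(-4\right) = - 16 i \approx - 16.0 i$)
$36575 + q x{\left(23 \right)} = 36575 + - 16 i \frac{\sqrt{19 + 23}}{4} = 36575 + - 16 i \frac{\sqrt{42}}{4} = 36575 - 4 i \sqrt{42}$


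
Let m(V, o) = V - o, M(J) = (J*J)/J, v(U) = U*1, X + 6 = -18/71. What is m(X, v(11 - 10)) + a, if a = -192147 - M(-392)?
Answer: -13615120/71 ≈ -1.9176e+5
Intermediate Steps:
X = -444/71 (X = -6 - 18/71 = -444/71 ≈ -6.2535)
v(U) = U
M(J) = J (M(J) = J**2/J = J)
a = -191755 (a = -192147 - 1*(-392) = -192147 + 392 = -191755)
m(X, v(11 - 10)) + a = (-444/71 - (11 - 10)) - 191755 = (-444/71 - 1*1) - 191755 = (-444/71 - 1) - 191755 = -515/71 - 191755 = -13615120/71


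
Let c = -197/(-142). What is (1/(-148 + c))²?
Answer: 20164/433430761 ≈ 4.6522e-5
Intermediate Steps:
c = 197/142 (c = -197*(-1/142) = 197/142 ≈ 1.3873)
(1/(-148 + c))² = (1/(-148 + 197/142))² = (1/(-20819/142))² = (-142/20819)² = 20164/433430761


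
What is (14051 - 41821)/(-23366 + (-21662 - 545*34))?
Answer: 13885/31779 ≈ 0.43692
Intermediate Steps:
(14051 - 41821)/(-23366 + (-21662 - 545*34)) = -27770/(-23366 + (-21662 - 18530)) = -27770/(-23366 - 40192) = -27770/(-63558) = -27770*(-1/63558) = 13885/31779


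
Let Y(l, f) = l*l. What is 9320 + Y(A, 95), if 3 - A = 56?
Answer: 12129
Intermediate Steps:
A = -53 (A = 3 - 1*56 = 3 - 56 = -53)
Y(l, f) = l²
9320 + Y(A, 95) = 9320 + (-53)² = 9320 + 2809 = 12129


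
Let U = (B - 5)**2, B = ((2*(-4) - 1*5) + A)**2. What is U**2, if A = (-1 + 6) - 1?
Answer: 33362176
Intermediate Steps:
A = 4 (A = 5 - 1 = 4)
B = 81 (B = ((2*(-4) - 1*5) + 4)**2 = ((-8 - 5) + 4)**2 = (-13 + 4)**2 = (-9)**2 = 81)
U = 5776 (U = (81 - 5)**2 = 76**2 = 5776)
U**2 = 5776**2 = 33362176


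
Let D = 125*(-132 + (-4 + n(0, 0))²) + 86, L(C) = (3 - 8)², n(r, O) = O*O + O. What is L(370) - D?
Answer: 14439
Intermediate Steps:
n(r, O) = O + O² (n(r, O) = O² + O = O + O²)
L(C) = 25 (L(C) = (-5)² = 25)
D = -14414 (D = 125*(-132 + (-4 + 0*(1 + 0))²) + 86 = 125*(-132 + (-4 + 0*1)²) + 86 = 125*(-132 + (-4 + 0)²) + 86 = 125*(-132 + (-4)²) + 86 = 125*(-132 + 16) + 86 = 125*(-116) + 86 = -14500 + 86 = -14414)
L(370) - D = 25 - 1*(-14414) = 25 + 14414 = 14439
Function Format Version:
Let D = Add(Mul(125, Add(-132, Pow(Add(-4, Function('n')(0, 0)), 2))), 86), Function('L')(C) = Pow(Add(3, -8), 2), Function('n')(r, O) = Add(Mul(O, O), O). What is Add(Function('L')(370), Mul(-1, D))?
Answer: 14439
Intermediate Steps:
Function('n')(r, O) = Add(O, Pow(O, 2)) (Function('n')(r, O) = Add(Pow(O, 2), O) = Add(O, Pow(O, 2)))
Function('L')(C) = 25 (Function('L')(C) = Pow(-5, 2) = 25)
D = -14414 (D = Add(Mul(125, Add(-132, Pow(Add(-4, Mul(0, Add(1, 0))), 2))), 86) = Add(Mul(125, Add(-132, Pow(Add(-4, Mul(0, 1)), 2))), 86) = Add(Mul(125, Add(-132, Pow(Add(-4, 0), 2))), 86) = Add(Mul(125, Add(-132, Pow(-4, 2))), 86) = Add(Mul(125, Add(-132, 16)), 86) = Add(Mul(125, -116), 86) = Add(-14500, 86) = -14414)
Add(Function('L')(370), Mul(-1, D)) = Add(25, Mul(-1, -14414)) = Add(25, 14414) = 14439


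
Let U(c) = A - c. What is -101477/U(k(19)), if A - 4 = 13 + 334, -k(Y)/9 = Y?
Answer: -101477/522 ≈ -194.40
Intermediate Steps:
k(Y) = -9*Y
A = 351 (A = 4 + (13 + 334) = 4 + 347 = 351)
U(c) = 351 - c
-101477/U(k(19)) = -101477/(351 - (-9)*19) = -101477/(351 - 1*(-171)) = -101477/(351 + 171) = -101477/522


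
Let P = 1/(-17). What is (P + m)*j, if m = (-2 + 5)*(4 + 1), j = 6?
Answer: 1524/17 ≈ 89.647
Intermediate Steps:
P = -1/17 ≈ -0.058824
m = 15 (m = 3*5 = 15)
(P + m)*j = (-1/17 + 15)*6 = (254/17)*6 = 1524/17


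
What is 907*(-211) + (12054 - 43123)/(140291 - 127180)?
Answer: -2509174916/13111 ≈ -1.9138e+5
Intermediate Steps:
907*(-211) + (12054 - 43123)/(140291 - 127180) = -191377 - 31069/13111 = -2509174916/13111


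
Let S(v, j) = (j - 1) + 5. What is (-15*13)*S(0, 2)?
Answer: -1170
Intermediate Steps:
S(v, j) = 4 + j (S(v, j) = (-1 + j) + 5 = 4 + j)
(-15*13)*S(0, 2) = (-15*13)*(4 + 2) = -195*6 = -1170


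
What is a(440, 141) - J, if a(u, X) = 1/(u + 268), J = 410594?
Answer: -290700551/708 ≈ -4.1059e+5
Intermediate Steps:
a(u, X) = 1/(268 + u)
a(440, 141) - J = 1/(268 + 440) - 1*410594 = 1/708 - 410594 = -290700551/708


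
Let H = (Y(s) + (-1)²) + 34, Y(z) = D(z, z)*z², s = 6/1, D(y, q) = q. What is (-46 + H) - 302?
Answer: -97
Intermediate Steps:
s = 6 (s = 6*1 = 6)
Y(z) = z³ (Y(z) = z*z² = z³)
H = 251 (H = (6³ + (-1)²) + 34 = (216 + 1) + 34 = 217 + 34 = 251)
(-46 + H) - 302 = (-46 + 251) - 302 = 205 - 302 = -97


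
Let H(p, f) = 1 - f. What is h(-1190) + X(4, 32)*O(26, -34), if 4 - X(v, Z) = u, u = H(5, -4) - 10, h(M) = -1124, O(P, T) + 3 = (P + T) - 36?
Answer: -1547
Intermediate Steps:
O(P, T) = -39 + P + T (O(P, T) = -3 + ((P + T) - 36) = -3 + (-36 + P + T) = -39 + P + T)
u = -5 (u = (1 - 1*(-4)) - 10 = (1 + 4) - 10 = 5 - 10 = -5)
X(v, Z) = 9 (X(v, Z) = 4 - 1*(-5) = 4 + 5 = 9)
h(-1190) + X(4, 32)*O(26, -34) = -1124 + 9*(-39 + 26 - 34) = -1124 + 9*(-47) = -1124 - 423 = -1547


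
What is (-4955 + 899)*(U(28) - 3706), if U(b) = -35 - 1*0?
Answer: 15173496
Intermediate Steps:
U(b) = -35 (U(b) = -35 + 0 = -35)
(-4955 + 899)*(U(28) - 3706) = (-4955 + 899)*(-35 - 3706) = -4056*(-3741) = 15173496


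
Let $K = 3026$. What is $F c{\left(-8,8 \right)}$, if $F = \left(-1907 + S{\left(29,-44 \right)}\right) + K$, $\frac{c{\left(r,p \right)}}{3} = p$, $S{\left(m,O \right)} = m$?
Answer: $27552$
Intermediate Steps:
$c{\left(r,p \right)} = 3 p$
$F = 1148$ ($F = \left(-1907 + 29\right) + 3026 = -1878 + 3026 = 1148$)
$F c{\left(-8,8 \right)} = 1148 \cdot 3 \cdot 8 = 1148 \cdot 24 = 27552$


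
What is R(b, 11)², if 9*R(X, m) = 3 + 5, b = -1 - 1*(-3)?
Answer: 64/81 ≈ 0.79012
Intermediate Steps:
b = 2 (b = -1 + 3 = 2)
R(X, m) = 8/9 (R(X, m) = (3 + 5)/9 = (⅑)*8 = 8/9)
R(b, 11)² = (8/9)² = 64/81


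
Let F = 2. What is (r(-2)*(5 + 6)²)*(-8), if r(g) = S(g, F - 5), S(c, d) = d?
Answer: 2904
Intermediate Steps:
r(g) = -3 (r(g) = 2 - 5 = -3)
(r(-2)*(5 + 6)²)*(-8) = -3*(5 + 6)²*(-8) = -3*11²*(-8) = -3*121*(-8) = -363*(-8) = 2904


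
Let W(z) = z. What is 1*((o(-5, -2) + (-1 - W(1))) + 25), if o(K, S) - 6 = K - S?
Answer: 26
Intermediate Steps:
o(K, S) = 6 + K - S (o(K, S) = 6 + (K - S) = 6 + K - S)
1*((o(-5, -2) + (-1 - W(1))) + 25) = 1*(((6 - 5 - 1*(-2)) + (-1 - 1*1)) + 25) = 1*(((6 - 5 + 2) + (-1 - 1)) + 25) = 1*((3 - 2) + 25) = 1*(1 + 25) = 1*26 = 26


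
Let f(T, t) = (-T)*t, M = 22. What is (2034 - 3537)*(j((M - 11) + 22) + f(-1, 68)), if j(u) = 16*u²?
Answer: -26290476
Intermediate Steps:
f(T, t) = -T*t
(2034 - 3537)*(j((M - 11) + 22) + f(-1, 68)) = (2034 - 3537)*(16*((22 - 11) + 22)² - 1*(-1)*68) = -1503*(16*(11 + 22)² + 68) = -1503*(16*33² + 68) = -1503*(16*1089 + 68) = -1503*(17424 + 68) = -1503*17492 = -26290476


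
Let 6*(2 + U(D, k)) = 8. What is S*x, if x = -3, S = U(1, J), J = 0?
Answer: 2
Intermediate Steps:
U(D, k) = -⅔ (U(D, k) = -2 + (⅙)*8 = -2 + 4/3 = -⅔)
S = -⅔ ≈ -0.66667
S*x = -⅔*(-3) = 2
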